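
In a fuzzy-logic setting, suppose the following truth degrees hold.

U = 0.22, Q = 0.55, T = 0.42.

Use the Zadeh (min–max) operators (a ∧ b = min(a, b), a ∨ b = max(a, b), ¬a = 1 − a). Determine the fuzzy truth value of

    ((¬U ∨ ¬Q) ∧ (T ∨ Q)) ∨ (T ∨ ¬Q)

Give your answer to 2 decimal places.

0.55

¬U = 1 − 0.22 = 0.78
¬Q = 1 − 0.55 = 0.45
¬U ∨ ¬Q = max(a, b) on (0.78, 0.45) = 0.78
T ∨ Q = max(a, b) on (0.42, 0.55) = 0.55
(¬U ∨ ¬Q) ∧ (T ∨ Q) = min(a, b) on (0.78, 0.55) = 0.55
¬Q = 1 − 0.55 = 0.45
T ∨ ¬Q = max(a, b) on (0.42, 0.45) = 0.45
((¬U ∨ ¬Q) ∧ (T ∨ Q)) ∨ (T ∨ ¬Q) = max(a, b) on (0.55, 0.45) = 0.55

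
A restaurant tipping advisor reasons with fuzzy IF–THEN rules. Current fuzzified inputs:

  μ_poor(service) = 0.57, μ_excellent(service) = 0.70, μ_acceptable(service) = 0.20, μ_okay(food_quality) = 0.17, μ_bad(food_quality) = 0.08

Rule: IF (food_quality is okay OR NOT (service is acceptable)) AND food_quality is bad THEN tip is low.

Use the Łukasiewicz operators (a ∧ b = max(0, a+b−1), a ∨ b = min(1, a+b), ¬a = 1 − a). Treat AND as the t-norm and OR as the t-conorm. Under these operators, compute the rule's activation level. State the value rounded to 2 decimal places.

0.05

firing strength: (okay=0.17 OR ¬acceptable=1−0.20=0.80) = 0.97; AND[max(0, a+b−1)] with bad=0.08 → w = 0.05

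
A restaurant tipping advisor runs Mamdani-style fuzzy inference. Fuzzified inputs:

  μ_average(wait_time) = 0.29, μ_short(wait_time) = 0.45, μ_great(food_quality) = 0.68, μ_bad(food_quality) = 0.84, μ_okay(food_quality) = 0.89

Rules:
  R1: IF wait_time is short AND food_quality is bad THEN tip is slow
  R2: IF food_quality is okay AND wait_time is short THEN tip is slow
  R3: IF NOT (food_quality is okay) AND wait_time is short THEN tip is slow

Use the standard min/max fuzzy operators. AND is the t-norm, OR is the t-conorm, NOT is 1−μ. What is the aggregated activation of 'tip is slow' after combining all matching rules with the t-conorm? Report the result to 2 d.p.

0.45

R1: short=0.45, bad=0.84; AND[min(a, b)] → w = 0.45
R2: okay=0.89, short=0.45; AND[min(a, b)] → w = 0.45
R3: ¬okay=1−0.89=0.11, short=0.45; AND[min(a, b)] → w = 0.11
Rules with consequent 'slow': {R1, R2, R3} → strengths 0.45, 0.45, 0.11
Aggregate via t-conorm [max(a, b)]: 0.45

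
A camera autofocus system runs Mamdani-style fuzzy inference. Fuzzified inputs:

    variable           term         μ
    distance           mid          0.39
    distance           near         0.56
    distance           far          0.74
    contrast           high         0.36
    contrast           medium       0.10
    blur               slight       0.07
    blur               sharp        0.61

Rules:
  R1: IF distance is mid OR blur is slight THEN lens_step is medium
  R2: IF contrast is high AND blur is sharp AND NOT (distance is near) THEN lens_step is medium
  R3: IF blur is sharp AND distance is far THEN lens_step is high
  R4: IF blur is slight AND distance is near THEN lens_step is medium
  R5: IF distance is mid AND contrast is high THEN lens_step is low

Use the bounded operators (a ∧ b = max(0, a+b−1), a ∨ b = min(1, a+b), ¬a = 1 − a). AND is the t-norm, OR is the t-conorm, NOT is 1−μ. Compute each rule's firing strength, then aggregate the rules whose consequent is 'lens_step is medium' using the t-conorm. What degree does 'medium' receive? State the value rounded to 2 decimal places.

0.46

R1: mid=0.39, slight=0.07; OR[min(1, a+b)] → w = 0.46
R2: high=0.36, sharp=0.61, ¬near=1−0.56=0.44; AND[max(0, a+b−1)] → w = 0.00
R3: sharp=0.61, far=0.74; AND[max(0, a+b−1)] → w = 0.35
R4: slight=0.07, near=0.56; AND[max(0, a+b−1)] → w = 0.00
R5: mid=0.39, high=0.36; AND[max(0, a+b−1)] → w = 0.00
Rules with consequent 'medium': {R1, R2, R4} → strengths 0.46, 0.00, 0.00
Aggregate via t-conorm [min(1, a+b)]: 0.46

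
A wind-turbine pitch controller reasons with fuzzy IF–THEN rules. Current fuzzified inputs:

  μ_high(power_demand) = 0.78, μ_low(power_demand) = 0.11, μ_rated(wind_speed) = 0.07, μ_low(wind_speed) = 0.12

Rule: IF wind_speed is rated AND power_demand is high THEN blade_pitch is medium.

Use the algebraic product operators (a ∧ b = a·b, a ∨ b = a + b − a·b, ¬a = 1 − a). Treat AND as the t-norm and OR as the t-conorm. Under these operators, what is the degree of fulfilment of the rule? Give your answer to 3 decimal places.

firing strength: rated=0.07, high=0.78; AND[a·b] → w = 0.0546

0.055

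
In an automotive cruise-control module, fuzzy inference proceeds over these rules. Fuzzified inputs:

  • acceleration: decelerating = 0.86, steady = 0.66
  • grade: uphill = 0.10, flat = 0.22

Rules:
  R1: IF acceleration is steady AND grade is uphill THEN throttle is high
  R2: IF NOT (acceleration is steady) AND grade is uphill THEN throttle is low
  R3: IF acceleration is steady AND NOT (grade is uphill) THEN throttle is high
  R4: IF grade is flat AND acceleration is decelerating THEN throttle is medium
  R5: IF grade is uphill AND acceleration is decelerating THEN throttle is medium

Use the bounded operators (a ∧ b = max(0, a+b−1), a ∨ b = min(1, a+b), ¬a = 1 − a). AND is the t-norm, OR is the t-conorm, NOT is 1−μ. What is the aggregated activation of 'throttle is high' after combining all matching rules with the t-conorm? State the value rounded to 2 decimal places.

R1: steady=0.66, uphill=0.10; AND[max(0, a+b−1)] → w = 0.00
R2: ¬steady=1−0.66=0.34, uphill=0.10; AND[max(0, a+b−1)] → w = 0.00
R3: steady=0.66, ¬uphill=1−0.10=0.90; AND[max(0, a+b−1)] → w = 0.56
R4: flat=0.22, decelerating=0.86; AND[max(0, a+b−1)] → w = 0.08
R5: uphill=0.10, decelerating=0.86; AND[max(0, a+b−1)] → w = 0.00
Rules with consequent 'high': {R1, R3} → strengths 0.00, 0.56
Aggregate via t-conorm [min(1, a+b)]: 0.56

0.56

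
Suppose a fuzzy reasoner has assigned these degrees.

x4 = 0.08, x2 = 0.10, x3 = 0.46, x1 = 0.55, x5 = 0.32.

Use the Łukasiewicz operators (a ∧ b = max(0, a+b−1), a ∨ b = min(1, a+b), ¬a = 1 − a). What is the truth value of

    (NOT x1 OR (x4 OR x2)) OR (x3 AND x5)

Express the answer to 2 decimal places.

NOT x1 = 1 − 0.55 = 0.45
x4 OR x2 = min(1, a+b) on (0.08, 0.10) = 0.18
NOT x1 OR (x4 OR x2) = min(1, a+b) on (0.45, 0.18) = 0.63
x3 AND x5 = max(0, a+b−1) on (0.46, 0.32) = 0.00
(NOT x1 OR (x4 OR x2)) OR (x3 AND x5) = min(1, a+b) on (0.63, 0.00) = 0.63

0.63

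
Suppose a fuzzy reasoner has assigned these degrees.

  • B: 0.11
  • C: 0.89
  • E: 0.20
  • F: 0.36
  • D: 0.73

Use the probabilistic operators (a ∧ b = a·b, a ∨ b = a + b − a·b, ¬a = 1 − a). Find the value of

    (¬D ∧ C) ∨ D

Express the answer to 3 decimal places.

0.795

¬D = 1 − 0.7300 = 0.2700
¬D ∧ C = a·b on (0.2700, 0.8900) = 0.2403
(¬D ∧ C) ∨ D = a + b − a·b on (0.2403, 0.7300) = 0.7949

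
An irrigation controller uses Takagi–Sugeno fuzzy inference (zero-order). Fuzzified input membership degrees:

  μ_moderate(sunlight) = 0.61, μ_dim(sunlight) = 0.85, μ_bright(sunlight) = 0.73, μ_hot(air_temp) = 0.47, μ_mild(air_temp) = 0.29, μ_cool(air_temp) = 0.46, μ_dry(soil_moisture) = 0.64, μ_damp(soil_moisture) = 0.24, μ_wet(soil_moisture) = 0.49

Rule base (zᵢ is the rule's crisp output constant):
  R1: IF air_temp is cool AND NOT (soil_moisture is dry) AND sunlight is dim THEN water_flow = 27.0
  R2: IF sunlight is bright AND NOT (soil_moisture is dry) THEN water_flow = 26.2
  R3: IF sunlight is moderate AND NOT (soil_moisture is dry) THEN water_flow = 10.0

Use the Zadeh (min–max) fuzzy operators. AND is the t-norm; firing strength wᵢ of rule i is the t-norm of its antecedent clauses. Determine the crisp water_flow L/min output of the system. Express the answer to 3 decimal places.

R1 (z=27.0): cool=0.46, ¬dry=1−0.64=0.36, dim=0.85; AND[min(a, b)] → w = 0.36
R2 (z=26.2): bright=0.73, ¬dry=1−0.64=0.36; AND[min(a, b)] → w = 0.36
R3 (z=10.0): moderate=0.61, ¬dry=1−0.64=0.36; AND[min(a, b)] → w = 0.36
Weighted average = (0.36·27.0 + 0.36·26.2 + 0.36·10.0) / (0.36 + 0.36 + 0.36)
  = 22.7520 / 1.0800 = 21.067

21.067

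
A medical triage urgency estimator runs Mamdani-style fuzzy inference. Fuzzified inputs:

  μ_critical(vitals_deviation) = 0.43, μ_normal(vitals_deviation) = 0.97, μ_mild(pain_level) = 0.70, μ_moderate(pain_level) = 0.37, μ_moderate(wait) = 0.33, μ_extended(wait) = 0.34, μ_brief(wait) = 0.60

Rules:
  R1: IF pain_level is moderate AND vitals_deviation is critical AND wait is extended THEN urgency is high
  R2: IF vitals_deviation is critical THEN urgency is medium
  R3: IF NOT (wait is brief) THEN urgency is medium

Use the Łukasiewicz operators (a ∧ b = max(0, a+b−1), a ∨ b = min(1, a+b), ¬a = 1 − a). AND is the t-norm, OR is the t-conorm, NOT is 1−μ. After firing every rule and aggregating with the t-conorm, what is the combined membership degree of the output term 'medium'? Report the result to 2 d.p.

0.83

R1: moderate=0.37, critical=0.43, extended=0.34; AND[max(0, a+b−1)] → w = 0.00
R2: critical=0.43 → w = 0.43
R3: ¬brief=1−0.60=0.40 → w = 0.40
Rules with consequent 'medium': {R2, R3} → strengths 0.43, 0.40
Aggregate via t-conorm [min(1, a+b)]: 0.83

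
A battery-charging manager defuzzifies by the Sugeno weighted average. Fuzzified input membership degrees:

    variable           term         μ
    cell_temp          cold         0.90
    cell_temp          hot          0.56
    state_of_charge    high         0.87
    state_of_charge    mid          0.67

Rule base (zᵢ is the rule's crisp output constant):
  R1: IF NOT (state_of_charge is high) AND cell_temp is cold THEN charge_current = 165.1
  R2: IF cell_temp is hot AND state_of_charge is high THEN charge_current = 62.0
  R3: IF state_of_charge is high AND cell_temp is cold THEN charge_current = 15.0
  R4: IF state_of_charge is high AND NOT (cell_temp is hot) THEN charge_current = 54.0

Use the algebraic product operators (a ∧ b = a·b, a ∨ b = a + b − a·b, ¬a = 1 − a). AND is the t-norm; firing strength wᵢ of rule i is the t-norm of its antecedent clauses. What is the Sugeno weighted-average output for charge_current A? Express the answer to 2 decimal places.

46.29

R1 (z=165.1): ¬high=1−0.87=0.13, cold=0.90; AND[a·b] → w = 0.1170
R2 (z=62.0): hot=0.56, high=0.87; AND[a·b] → w = 0.4872
R3 (z=15.0): high=0.87, cold=0.90; AND[a·b] → w = 0.7830
R4 (z=54.0): high=0.87, ¬hot=1−0.56=0.44; AND[a·b] → w = 0.3828
Weighted average = (0.1170·165.1 + 0.4872·62.0 + 0.7830·15.0 + 0.3828·54.0) / (0.1170 + 0.4872 + 0.7830 + 0.3828)
  = 81.9393 / 1.7700 = 46.29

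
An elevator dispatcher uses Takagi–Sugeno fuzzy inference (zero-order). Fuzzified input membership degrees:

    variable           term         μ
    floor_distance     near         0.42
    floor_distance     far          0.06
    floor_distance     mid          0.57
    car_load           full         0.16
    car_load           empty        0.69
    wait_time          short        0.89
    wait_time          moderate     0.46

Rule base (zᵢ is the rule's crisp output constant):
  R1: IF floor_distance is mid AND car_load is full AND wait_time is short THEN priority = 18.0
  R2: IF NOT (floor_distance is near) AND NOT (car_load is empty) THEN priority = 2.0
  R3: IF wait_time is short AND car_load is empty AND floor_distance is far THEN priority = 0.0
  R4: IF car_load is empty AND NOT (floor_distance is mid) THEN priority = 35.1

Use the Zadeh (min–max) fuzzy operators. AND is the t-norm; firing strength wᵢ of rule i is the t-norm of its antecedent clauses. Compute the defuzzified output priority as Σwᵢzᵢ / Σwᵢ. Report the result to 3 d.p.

19.368

R1 (z=18.0): mid=0.57, full=0.16, short=0.89; AND[min(a, b)] → w = 0.16
R2 (z=2.0): ¬near=1−0.42=0.58, ¬empty=1−0.69=0.31; AND[min(a, b)] → w = 0.31
R3 (z=0.0): short=0.89, empty=0.69, far=0.06; AND[min(a, b)] → w = 0.06
R4 (z=35.1): empty=0.69, ¬mid=1−0.57=0.43; AND[min(a, b)] → w = 0.43
Weighted average = (0.16·18.0 + 0.31·2.0 + 0.06·0.0 + 0.43·35.1) / (0.16 + 0.31 + 0.06 + 0.43)
  = 18.5930 / 0.9600 = 19.368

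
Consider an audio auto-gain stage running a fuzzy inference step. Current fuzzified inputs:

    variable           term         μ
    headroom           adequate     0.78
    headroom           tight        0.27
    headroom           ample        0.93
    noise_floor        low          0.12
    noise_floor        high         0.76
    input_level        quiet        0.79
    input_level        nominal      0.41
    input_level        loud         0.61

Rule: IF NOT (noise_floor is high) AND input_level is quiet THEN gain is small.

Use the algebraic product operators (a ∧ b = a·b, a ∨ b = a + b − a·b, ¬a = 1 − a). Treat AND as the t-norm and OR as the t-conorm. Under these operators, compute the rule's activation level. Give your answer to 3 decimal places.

0.190

firing strength: ¬high=1−0.76=0.24, quiet=0.79; AND[a·b] → w = 0.1896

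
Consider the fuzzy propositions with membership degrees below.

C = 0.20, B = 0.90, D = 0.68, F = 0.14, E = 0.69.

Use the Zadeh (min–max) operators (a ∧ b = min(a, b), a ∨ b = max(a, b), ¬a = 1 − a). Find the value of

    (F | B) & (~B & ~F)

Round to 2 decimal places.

0.10

F | B = max(a, b) on (0.14, 0.90) = 0.90
~B = 1 − 0.90 = 0.10
~F = 1 − 0.14 = 0.86
~B & ~F = min(a, b) on (0.10, 0.86) = 0.10
(F | B) & (~B & ~F) = min(a, b) on (0.90, 0.10) = 0.10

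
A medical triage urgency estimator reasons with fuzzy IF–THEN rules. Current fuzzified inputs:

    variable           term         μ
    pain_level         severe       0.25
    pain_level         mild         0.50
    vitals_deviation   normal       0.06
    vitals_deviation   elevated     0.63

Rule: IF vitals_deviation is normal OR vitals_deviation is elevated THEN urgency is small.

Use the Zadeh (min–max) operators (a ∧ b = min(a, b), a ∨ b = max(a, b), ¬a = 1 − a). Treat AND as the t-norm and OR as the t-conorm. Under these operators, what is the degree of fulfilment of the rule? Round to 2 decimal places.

firing strength: normal=0.06, elevated=0.63; OR[max(a, b)] → w = 0.63

0.63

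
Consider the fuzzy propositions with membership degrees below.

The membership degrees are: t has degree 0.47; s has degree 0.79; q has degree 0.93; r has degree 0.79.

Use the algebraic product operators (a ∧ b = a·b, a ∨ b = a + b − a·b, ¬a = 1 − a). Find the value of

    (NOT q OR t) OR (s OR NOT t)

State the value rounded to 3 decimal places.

0.951

NOT q = 1 − 0.9300 = 0.0700
NOT q OR t = a + b − a·b on (0.0700, 0.4700) = 0.5071
NOT t = 1 − 0.4700 = 0.5300
s OR NOT t = a + b − a·b on (0.7900, 0.5300) = 0.9013
(NOT q OR t) OR (s OR NOT t) = a + b − a·b on (0.5071, 0.9013) = 0.9514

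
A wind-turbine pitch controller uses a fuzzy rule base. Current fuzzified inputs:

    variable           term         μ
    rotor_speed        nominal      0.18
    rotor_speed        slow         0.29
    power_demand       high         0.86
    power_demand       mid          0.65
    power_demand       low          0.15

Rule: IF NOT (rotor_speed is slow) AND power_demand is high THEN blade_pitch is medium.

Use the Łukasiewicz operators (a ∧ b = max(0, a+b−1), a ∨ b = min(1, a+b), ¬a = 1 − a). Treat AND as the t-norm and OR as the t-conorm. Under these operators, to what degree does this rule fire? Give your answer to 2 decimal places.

firing strength: ¬slow=1−0.29=0.71, high=0.86; AND[max(0, a+b−1)] → w = 0.57

0.57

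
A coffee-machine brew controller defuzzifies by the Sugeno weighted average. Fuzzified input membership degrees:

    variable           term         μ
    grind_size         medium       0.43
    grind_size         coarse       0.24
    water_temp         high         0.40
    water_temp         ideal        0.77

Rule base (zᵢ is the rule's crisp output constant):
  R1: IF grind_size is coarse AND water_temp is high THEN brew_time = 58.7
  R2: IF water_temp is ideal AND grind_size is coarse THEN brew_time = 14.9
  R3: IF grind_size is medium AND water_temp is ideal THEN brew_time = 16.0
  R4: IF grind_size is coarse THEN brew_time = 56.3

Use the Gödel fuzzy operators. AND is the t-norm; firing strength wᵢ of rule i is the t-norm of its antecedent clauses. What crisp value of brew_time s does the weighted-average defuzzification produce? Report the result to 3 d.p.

33.092

R1 (z=58.7): coarse=0.24, high=0.40; AND[min(a, b)] → w = 0.24
R2 (z=14.9): ideal=0.77, coarse=0.24; AND[min(a, b)] → w = 0.24
R3 (z=16.0): medium=0.43, ideal=0.77; AND[min(a, b)] → w = 0.43
R4 (z=56.3): coarse=0.24 → w = 0.24
Weighted average = (0.24·58.7 + 0.24·14.9 + 0.43·16.0 + 0.24·56.3) / (0.24 + 0.24 + 0.43 + 0.24)
  = 38.0560 / 1.1500 = 33.092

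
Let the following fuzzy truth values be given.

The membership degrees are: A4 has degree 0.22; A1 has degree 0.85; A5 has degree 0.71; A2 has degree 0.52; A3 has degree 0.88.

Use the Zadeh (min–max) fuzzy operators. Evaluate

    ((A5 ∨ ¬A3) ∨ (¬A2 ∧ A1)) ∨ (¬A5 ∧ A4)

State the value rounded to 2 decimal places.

0.71

¬A3 = 1 − 0.88 = 0.12
A5 ∨ ¬A3 = max(a, b) on (0.71, 0.12) = 0.71
¬A2 = 1 − 0.52 = 0.48
¬A2 ∧ A1 = min(a, b) on (0.48, 0.85) = 0.48
(A5 ∨ ¬A3) ∨ (¬A2 ∧ A1) = max(a, b) on (0.71, 0.48) = 0.71
¬A5 = 1 − 0.71 = 0.29
¬A5 ∧ A4 = min(a, b) on (0.29, 0.22) = 0.22
((A5 ∨ ¬A3) ∨ (¬A2 ∧ A1)) ∨ (¬A5 ∧ A4) = max(a, b) on (0.71, 0.22) = 0.71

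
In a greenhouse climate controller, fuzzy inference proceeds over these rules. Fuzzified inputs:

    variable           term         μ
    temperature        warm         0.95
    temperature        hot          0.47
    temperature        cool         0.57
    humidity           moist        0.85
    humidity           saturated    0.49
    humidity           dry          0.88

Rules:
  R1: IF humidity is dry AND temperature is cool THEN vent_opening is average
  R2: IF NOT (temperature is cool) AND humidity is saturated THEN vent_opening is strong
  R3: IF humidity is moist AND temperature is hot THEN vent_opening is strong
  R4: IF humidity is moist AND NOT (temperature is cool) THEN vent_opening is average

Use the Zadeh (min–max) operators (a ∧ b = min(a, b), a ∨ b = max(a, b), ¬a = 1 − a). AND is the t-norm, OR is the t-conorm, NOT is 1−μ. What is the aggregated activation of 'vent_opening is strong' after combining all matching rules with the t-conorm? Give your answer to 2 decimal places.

0.47

R1: dry=0.88, cool=0.57; AND[min(a, b)] → w = 0.57
R2: ¬cool=1−0.57=0.43, saturated=0.49; AND[min(a, b)] → w = 0.43
R3: moist=0.85, hot=0.47; AND[min(a, b)] → w = 0.47
R4: moist=0.85, ¬cool=1−0.57=0.43; AND[min(a, b)] → w = 0.43
Rules with consequent 'strong': {R2, R3} → strengths 0.43, 0.47
Aggregate via t-conorm [max(a, b)]: 0.47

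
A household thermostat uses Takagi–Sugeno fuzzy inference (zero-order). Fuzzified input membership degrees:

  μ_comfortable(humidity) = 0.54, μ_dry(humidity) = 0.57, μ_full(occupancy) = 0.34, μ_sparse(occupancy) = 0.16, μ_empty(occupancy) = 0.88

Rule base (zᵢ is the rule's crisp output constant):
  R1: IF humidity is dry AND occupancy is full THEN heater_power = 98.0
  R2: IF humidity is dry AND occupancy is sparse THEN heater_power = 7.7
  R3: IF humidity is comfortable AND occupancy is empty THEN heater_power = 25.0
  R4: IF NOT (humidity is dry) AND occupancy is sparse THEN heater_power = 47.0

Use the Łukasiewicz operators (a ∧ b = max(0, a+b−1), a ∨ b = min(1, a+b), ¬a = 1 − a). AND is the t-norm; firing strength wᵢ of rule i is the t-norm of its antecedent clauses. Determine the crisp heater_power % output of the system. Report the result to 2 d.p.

25.00

R1 (z=98.0): dry=0.57, full=0.34; AND[max(0, a+b−1)] → w = 0.00
R2 (z=7.7): dry=0.57, sparse=0.16; AND[max(0, a+b−1)] → w = 0.00
R3 (z=25.0): comfortable=0.54, empty=0.88; AND[max(0, a+b−1)] → w = 0.42
R4 (z=47.0): ¬dry=1−0.57=0.43, sparse=0.16; AND[max(0, a+b−1)] → w = 0.00
Weighted average = (0.00·98.0 + 0.00·7.7 + 0.42·25.0 + 0.00·47.0) / (0.00 + 0.00 + 0.42 + 0.00)
  = 10.5000 / 0.4200 = 25.00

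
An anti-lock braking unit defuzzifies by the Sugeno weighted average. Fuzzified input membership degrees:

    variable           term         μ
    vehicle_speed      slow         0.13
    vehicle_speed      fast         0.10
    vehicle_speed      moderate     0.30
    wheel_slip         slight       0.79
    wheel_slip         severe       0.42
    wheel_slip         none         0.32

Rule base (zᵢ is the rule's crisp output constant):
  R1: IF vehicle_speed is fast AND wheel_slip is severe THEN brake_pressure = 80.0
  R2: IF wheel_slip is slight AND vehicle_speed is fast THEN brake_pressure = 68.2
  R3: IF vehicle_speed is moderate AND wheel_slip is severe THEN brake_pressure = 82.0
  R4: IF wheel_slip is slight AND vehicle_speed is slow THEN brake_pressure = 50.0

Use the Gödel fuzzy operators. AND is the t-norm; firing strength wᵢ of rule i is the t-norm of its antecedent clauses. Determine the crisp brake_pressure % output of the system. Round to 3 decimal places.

72.889

R1 (z=80.0): fast=0.10, severe=0.42; AND[min(a, b)] → w = 0.10
R2 (z=68.2): slight=0.79, fast=0.10; AND[min(a, b)] → w = 0.10
R3 (z=82.0): moderate=0.30, severe=0.42; AND[min(a, b)] → w = 0.30
R4 (z=50.0): slight=0.79, slow=0.13; AND[min(a, b)] → w = 0.13
Weighted average = (0.10·80.0 + 0.10·68.2 + 0.30·82.0 + 0.13·50.0) / (0.10 + 0.10 + 0.30 + 0.13)
  = 45.9200 / 0.6300 = 72.889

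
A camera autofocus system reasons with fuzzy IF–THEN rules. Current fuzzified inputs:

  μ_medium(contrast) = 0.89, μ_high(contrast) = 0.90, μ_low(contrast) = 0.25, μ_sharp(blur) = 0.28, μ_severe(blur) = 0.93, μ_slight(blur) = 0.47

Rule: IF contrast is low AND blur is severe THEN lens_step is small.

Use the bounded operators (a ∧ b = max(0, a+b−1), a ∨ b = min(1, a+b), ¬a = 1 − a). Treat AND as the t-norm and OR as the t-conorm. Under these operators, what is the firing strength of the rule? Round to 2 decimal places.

firing strength: low=0.25, severe=0.93; AND[max(0, a+b−1)] → w = 0.18

0.18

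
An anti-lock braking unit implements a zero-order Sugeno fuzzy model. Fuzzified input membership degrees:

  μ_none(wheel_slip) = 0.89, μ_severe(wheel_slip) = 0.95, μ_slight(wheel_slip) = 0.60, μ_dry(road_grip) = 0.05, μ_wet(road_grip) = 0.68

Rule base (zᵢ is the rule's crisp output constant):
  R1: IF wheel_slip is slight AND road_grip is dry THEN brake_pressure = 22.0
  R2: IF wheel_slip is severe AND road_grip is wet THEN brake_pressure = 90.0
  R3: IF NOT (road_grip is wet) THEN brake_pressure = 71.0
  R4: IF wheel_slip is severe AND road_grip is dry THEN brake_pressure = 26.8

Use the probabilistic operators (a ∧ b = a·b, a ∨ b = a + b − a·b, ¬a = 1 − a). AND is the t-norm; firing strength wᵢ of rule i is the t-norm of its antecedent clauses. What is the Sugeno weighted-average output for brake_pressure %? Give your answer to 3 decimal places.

R1 (z=22.0): slight=0.60, dry=0.05; AND[a·b] → w = 0.0300
R2 (z=90.0): severe=0.95, wet=0.68; AND[a·b] → w = 0.6460
R3 (z=71.0): ¬wet=1−0.68=0.32 → w = 0.3200
R4 (z=26.8): severe=0.95, dry=0.05; AND[a·b] → w = 0.0475
Weighted average = (0.0300·22.0 + 0.6460·90.0 + 0.3200·71.0 + 0.0475·26.8) / (0.0300 + 0.6460 + 0.3200 + 0.0475)
  = 82.7930 / 1.0435 = 79.342

79.342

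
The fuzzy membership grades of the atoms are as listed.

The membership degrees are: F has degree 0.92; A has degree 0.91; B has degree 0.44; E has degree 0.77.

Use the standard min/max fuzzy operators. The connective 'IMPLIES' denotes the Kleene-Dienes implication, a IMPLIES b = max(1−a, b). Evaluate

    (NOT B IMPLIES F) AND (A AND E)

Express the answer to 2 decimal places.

NOT B = 1 − 0.44 = 0.56
NOT B IMPLIES F  [Kleene-Dienes: max(1−a, b)] with a=0.56, b=0.92 → 0.92
A AND E = min(a, b) on (0.91, 0.77) = 0.77
(NOT B IMPLIES F) AND (A AND E) = min(a, b) on (0.92, 0.77) = 0.77

0.77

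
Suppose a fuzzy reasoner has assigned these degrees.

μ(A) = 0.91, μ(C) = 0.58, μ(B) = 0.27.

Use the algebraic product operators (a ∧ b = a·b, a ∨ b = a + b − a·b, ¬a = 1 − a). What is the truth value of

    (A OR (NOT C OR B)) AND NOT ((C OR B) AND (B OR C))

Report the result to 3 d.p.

NOT C = 1 − 0.5800 = 0.4200
NOT C OR B = a + b − a·b on (0.4200, 0.2700) = 0.5766
A OR (NOT C OR B) = a + b − a·b on (0.9100, 0.5766) = 0.9619
C OR B = a + b − a·b on (0.5800, 0.2700) = 0.6934
B OR C = a + b − a·b on (0.2700, 0.5800) = 0.6934
(C OR B) AND (B OR C) = a·b on (0.6934, 0.6934) = 0.4808
NOT ((C OR B) AND (B OR C)) = 1 − 0.4808 = 0.5192
(A OR (NOT C OR B)) AND NOT ((C OR B) AND (B OR C)) = a·b on (0.9619, 0.5192) = 0.4994

0.499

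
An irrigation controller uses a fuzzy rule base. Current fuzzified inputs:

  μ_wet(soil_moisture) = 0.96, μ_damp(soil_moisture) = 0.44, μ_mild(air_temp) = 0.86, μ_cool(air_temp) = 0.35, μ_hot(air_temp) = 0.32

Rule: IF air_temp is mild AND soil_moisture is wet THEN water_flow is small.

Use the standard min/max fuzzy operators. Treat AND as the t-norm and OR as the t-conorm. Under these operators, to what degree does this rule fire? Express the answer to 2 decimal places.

firing strength: mild=0.86, wet=0.96; AND[min(a, b)] → w = 0.86

0.86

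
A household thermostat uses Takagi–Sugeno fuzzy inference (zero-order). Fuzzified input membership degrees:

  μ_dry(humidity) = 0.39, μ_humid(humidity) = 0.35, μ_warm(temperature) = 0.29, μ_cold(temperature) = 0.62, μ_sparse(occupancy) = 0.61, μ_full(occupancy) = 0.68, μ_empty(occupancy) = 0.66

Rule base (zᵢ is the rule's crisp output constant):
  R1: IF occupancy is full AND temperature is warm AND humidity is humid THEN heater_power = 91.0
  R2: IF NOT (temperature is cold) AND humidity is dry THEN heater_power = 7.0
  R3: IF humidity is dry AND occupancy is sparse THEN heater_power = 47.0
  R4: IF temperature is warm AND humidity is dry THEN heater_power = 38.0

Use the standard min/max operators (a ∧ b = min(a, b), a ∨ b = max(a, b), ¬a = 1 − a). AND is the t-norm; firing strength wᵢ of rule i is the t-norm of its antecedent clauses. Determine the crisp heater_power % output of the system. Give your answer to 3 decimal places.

43.259

R1 (z=91.0): full=0.68, warm=0.29, humid=0.35; AND[min(a, b)] → w = 0.29
R2 (z=7.0): ¬cold=1−0.62=0.38, dry=0.39; AND[min(a, b)] → w = 0.38
R3 (z=47.0): dry=0.39, sparse=0.61; AND[min(a, b)] → w = 0.39
R4 (z=38.0): warm=0.29, dry=0.39; AND[min(a, b)] → w = 0.29
Weighted average = (0.29·91.0 + 0.38·7.0 + 0.39·47.0 + 0.29·38.0) / (0.29 + 0.38 + 0.39 + 0.29)
  = 58.4000 / 1.3500 = 43.259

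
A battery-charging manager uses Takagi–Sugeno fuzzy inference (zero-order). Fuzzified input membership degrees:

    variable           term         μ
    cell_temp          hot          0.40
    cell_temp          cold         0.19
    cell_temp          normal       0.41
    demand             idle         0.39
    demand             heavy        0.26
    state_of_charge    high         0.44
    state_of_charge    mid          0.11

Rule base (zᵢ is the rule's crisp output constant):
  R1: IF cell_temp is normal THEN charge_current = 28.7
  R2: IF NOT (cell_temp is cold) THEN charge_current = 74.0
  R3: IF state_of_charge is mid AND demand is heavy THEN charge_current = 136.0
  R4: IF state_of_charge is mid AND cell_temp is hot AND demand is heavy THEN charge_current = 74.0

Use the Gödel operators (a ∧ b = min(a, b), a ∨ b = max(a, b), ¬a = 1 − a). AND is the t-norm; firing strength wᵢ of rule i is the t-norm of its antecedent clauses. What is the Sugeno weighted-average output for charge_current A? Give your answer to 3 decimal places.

R1 (z=28.7): normal=0.41 → w = 0.41
R2 (z=74.0): ¬cold=1−0.19=0.81 → w = 0.81
R3 (z=136.0): mid=0.11, heavy=0.26; AND[min(a, b)] → w = 0.11
R4 (z=74.0): mid=0.11, hot=0.40, heavy=0.26; AND[min(a, b)] → w = 0.11
Weighted average = (0.41·28.7 + 0.81·74.0 + 0.11·136.0 + 0.11·74.0) / (0.41 + 0.81 + 0.11 + 0.11)
  = 94.8070 / 1.4400 = 65.838

65.838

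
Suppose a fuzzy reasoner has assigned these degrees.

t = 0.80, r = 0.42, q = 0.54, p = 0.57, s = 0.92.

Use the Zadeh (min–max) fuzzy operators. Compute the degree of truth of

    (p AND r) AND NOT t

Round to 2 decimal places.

0.20

p AND r = min(a, b) on (0.57, 0.42) = 0.42
NOT t = 1 − 0.80 = 0.20
(p AND r) AND NOT t = min(a, b) on (0.42, 0.20) = 0.20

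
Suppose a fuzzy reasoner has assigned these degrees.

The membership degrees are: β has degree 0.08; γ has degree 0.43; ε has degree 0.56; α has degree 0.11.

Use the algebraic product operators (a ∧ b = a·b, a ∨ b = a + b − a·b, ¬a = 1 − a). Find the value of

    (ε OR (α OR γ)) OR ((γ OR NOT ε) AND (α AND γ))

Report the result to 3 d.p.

0.784

α OR γ = a + b − a·b on (0.1100, 0.4300) = 0.4927
ε OR (α OR γ) = a + b − a·b on (0.5600, 0.4927) = 0.7768
NOT ε = 1 − 0.5600 = 0.4400
γ OR NOT ε = a + b − a·b on (0.4300, 0.4400) = 0.6808
α AND γ = a·b on (0.1100, 0.4300) = 0.0473
(γ OR NOT ε) AND (α AND γ) = a·b on (0.6808, 0.0473) = 0.0322
(ε OR (α OR γ)) OR ((γ OR NOT ε) AND (α AND γ)) = a + b − a·b on (0.7768, 0.0322) = 0.7840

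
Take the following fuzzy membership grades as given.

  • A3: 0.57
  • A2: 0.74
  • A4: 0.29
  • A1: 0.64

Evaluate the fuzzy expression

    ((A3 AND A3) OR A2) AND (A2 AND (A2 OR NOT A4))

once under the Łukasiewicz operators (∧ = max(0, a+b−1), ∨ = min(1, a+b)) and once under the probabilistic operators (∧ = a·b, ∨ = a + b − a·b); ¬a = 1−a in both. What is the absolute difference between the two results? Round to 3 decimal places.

0.056

Under Łukasiewicz:
  A3 AND A3 = max(0, a+b−1) on (0.57, 0.57) = 0.14
  (A3 AND A3) OR A2 = min(1, a+b) on (0.14, 0.74) = 0.88
  NOT A4 = 1 − 0.29 = 0.71
  A2 OR NOT A4 = min(1, a+b) on (0.74, 0.71) = 1.00
  A2 AND (A2 OR NOT A4) = max(0, a+b−1) on (0.74, 1.00) = 0.74
  ((A3 AND A3) OR A2) AND (A2 AND (A2 OR NOT A4)) = max(0, a+b−1) on (0.88, 0.74) = 0.62
  → value = 0.6200
Under probabilistic:
  A3 AND A3 = a·b on (0.5700, 0.5700) = 0.3249
  (A3 AND A3) OR A2 = a + b − a·b on (0.3249, 0.7400) = 0.8245
  NOT A4 = 1 − 0.2900 = 0.7100
  A2 OR NOT A4 = a + b − a·b on (0.7400, 0.7100) = 0.9246
  A2 AND (A2 OR NOT A4) = a·b on (0.7400, 0.9246) = 0.6842
  ((A3 AND A3) OR A2) AND (A2 AND (A2 OR NOT A4)) = a·b on (0.8245, 0.6842) = 0.5641
  → value = 0.5641
|0.6200 − 0.5641| = 0.056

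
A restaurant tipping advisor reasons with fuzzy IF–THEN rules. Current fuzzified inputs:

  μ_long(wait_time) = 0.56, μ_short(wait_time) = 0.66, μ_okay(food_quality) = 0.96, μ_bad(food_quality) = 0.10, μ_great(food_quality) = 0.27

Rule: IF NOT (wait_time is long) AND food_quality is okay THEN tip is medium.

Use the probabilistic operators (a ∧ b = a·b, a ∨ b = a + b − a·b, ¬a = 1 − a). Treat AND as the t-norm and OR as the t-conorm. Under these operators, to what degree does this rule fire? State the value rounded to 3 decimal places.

firing strength: ¬long=1−0.56=0.44, okay=0.96; AND[a·b] → w = 0.4224

0.422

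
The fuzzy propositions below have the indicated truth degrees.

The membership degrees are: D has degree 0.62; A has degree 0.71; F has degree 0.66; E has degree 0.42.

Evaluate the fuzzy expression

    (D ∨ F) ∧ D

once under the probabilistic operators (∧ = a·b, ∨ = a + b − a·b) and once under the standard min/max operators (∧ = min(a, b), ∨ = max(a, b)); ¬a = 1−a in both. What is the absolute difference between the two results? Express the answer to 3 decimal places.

Under probabilistic:
  D ∨ F = a + b − a·b on (0.6200, 0.6600) = 0.8708
  (D ∨ F) ∧ D = a·b on (0.8708, 0.6200) = 0.5399
  → value = 0.5399
Under standard min/max:
  D ∨ F = max(a, b) on (0.62, 0.66) = 0.66
  (D ∨ F) ∧ D = min(a, b) on (0.66, 0.62) = 0.62
  → value = 0.6200
|0.5399 − 0.6200| = 0.080

0.080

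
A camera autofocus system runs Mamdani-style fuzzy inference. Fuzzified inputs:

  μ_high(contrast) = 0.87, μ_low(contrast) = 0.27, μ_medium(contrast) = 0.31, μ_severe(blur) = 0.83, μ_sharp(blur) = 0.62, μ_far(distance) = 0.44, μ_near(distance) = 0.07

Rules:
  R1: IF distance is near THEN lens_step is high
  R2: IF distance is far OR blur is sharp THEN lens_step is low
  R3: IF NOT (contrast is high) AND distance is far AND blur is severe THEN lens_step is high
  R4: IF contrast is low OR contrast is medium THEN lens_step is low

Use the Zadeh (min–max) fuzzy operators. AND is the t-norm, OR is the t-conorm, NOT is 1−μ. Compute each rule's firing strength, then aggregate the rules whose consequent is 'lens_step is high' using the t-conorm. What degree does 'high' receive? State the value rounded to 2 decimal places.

0.13

R1: near=0.07 → w = 0.07
R2: far=0.44, sharp=0.62; OR[max(a, b)] → w = 0.62
R3: ¬high=1−0.87=0.13, far=0.44, severe=0.83; AND[min(a, b)] → w = 0.13
R4: low=0.27, medium=0.31; OR[max(a, b)] → w = 0.31
Rules with consequent 'high': {R1, R3} → strengths 0.07, 0.13
Aggregate via t-conorm [max(a, b)]: 0.13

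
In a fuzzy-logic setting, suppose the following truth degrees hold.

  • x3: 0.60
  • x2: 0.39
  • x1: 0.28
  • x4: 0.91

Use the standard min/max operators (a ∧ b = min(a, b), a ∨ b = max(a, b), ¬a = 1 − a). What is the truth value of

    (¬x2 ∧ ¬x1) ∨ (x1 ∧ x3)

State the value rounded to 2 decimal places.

0.61

¬x2 = 1 − 0.39 = 0.61
¬x1 = 1 − 0.28 = 0.72
¬x2 ∧ ¬x1 = min(a, b) on (0.61, 0.72) = 0.61
x1 ∧ x3 = min(a, b) on (0.28, 0.60) = 0.28
(¬x2 ∧ ¬x1) ∨ (x1 ∧ x3) = max(a, b) on (0.61, 0.28) = 0.61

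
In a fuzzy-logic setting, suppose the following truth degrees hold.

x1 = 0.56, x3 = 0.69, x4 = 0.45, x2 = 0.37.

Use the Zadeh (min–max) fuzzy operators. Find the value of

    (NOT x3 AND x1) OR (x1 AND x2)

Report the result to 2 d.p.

0.37

NOT x3 = 1 − 0.69 = 0.31
NOT x3 AND x1 = min(a, b) on (0.31, 0.56) = 0.31
x1 AND x2 = min(a, b) on (0.56, 0.37) = 0.37
(NOT x3 AND x1) OR (x1 AND x2) = max(a, b) on (0.31, 0.37) = 0.37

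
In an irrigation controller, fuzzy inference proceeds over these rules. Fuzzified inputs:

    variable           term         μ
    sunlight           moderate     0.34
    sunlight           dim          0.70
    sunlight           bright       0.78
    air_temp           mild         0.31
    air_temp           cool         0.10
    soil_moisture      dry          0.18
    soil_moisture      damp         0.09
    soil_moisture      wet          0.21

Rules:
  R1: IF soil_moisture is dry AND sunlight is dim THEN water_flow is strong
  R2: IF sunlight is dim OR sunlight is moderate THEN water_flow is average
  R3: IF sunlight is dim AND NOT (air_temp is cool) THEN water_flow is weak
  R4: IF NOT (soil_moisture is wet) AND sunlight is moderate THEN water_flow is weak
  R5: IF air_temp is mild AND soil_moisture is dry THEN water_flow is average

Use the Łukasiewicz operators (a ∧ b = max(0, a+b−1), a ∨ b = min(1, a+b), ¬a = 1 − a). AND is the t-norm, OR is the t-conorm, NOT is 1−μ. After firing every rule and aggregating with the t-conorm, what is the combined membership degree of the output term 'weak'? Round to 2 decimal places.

0.73

R1: dry=0.18, dim=0.70; AND[max(0, a+b−1)] → w = 0.00
R2: dim=0.70, moderate=0.34; OR[min(1, a+b)] → w = 1.00
R3: dim=0.70, ¬cool=1−0.10=0.90; AND[max(0, a+b−1)] → w = 0.60
R4: ¬wet=1−0.21=0.79, moderate=0.34; AND[max(0, a+b−1)] → w = 0.13
R5: mild=0.31, dry=0.18; AND[max(0, a+b−1)] → w = 0.00
Rules with consequent 'weak': {R3, R4} → strengths 0.60, 0.13
Aggregate via t-conorm [min(1, a+b)]: 0.73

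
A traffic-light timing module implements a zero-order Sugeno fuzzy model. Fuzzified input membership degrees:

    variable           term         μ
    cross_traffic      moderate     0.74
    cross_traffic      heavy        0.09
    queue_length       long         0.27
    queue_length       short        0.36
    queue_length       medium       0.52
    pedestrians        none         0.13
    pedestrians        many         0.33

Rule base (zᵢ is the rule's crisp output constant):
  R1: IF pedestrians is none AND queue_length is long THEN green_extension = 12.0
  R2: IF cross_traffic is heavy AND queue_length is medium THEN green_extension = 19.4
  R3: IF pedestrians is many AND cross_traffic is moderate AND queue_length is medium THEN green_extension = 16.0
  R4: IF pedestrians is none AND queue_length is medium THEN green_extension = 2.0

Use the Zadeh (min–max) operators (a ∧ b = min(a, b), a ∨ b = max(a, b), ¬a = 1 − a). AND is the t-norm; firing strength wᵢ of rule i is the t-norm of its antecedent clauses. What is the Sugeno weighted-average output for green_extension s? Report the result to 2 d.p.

R1 (z=12.0): none=0.13, long=0.27; AND[min(a, b)] → w = 0.13
R2 (z=19.4): heavy=0.09, medium=0.52; AND[min(a, b)] → w = 0.09
R3 (z=16.0): many=0.33, moderate=0.74, medium=0.52; AND[min(a, b)] → w = 0.33
R4 (z=2.0): none=0.13, medium=0.52; AND[min(a, b)] → w = 0.13
Weighted average = (0.13·12.0 + 0.09·19.4 + 0.33·16.0 + 0.13·2.0) / (0.13 + 0.09 + 0.33 + 0.13)
  = 8.8460 / 0.6800 = 13.01

13.01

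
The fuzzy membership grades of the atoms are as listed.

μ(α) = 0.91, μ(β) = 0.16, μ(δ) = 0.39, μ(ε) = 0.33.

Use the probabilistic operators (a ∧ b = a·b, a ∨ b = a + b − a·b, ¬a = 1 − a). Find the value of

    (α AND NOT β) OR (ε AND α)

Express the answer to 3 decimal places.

NOT β = 1 − 0.1600 = 0.8400
α AND NOT β = a·b on (0.9100, 0.8400) = 0.7644
ε AND α = a·b on (0.3300, 0.9100) = 0.3003
(α AND NOT β) OR (ε AND α) = a + b − a·b on (0.7644, 0.3003) = 0.8352

0.835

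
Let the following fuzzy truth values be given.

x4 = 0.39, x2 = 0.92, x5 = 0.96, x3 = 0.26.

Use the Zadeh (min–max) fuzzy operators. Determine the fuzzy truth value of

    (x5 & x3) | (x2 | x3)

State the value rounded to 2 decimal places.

x5 & x3 = min(a, b) on (0.96, 0.26) = 0.26
x2 | x3 = max(a, b) on (0.92, 0.26) = 0.92
(x5 & x3) | (x2 | x3) = max(a, b) on (0.26, 0.92) = 0.92

0.92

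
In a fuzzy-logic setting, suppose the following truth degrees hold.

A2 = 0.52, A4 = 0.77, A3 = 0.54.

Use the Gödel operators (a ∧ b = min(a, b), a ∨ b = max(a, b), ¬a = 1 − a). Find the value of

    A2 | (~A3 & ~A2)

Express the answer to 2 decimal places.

0.52

~A3 = 1 − 0.54 = 0.46
~A2 = 1 − 0.52 = 0.48
~A3 & ~A2 = min(a, b) on (0.46, 0.48) = 0.46
A2 | (~A3 & ~A2) = max(a, b) on (0.52, 0.46) = 0.52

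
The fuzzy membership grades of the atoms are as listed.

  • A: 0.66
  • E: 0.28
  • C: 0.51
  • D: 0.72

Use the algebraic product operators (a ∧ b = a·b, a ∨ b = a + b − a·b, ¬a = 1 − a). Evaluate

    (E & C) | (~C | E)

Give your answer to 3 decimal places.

E & C = a·b on (0.2800, 0.5100) = 0.1428
~C = 1 − 0.5100 = 0.4900
~C | E = a + b − a·b on (0.4900, 0.2800) = 0.6328
(E & C) | (~C | E) = a + b − a·b on (0.1428, 0.6328) = 0.6852

0.685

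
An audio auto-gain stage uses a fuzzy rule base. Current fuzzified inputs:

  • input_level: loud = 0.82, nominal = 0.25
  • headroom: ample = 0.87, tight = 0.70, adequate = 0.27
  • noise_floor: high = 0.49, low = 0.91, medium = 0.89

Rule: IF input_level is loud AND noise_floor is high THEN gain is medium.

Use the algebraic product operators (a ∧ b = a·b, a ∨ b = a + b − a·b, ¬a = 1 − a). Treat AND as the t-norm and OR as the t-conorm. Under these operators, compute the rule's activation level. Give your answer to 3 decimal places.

firing strength: loud=0.82, high=0.49; AND[a·b] → w = 0.4018

0.402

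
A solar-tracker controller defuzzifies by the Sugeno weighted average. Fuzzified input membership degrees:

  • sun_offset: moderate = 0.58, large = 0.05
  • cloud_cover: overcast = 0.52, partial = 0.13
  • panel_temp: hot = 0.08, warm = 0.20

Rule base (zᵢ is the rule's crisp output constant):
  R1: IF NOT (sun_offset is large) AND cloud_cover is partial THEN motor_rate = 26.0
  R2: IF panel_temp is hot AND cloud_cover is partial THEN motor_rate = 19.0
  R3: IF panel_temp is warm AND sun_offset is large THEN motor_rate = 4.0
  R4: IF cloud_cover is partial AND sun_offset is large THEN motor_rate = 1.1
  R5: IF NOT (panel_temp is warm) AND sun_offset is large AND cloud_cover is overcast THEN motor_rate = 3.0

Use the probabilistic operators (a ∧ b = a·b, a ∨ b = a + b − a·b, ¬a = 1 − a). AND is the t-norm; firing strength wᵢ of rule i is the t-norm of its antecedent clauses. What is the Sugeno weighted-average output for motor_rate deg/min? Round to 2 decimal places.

20.55

R1 (z=26.0): ¬large=1−0.05=0.95, partial=0.13; AND[a·b] → w = 0.1235
R2 (z=19.0): hot=0.08, partial=0.13; AND[a·b] → w = 0.0104
R3 (z=4.0): warm=0.20, large=0.05; AND[a·b] → w = 0.0100
R4 (z=1.1): partial=0.13, large=0.05; AND[a·b] → w = 0.0065
R5 (z=3.0): ¬warm=1−0.20=0.80, large=0.05, overcast=0.52; AND[a·b] → w = 0.0208
Weighted average = (0.1235·26.0 + 0.0104·19.0 + 0.0100·4.0 + 0.0065·1.1 + 0.0208·3.0) / (0.1235 + 0.0104 + 0.0100 + 0.0065 + 0.0208)
  = 3.5181 / 0.1712 = 20.55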